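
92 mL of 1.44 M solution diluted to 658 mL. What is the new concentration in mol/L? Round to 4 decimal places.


Dilution: M1*V1 = M2*V2, solve for M2.
M2 = M1*V1 / V2
M2 = 1.44 * 92 / 658
M2 = 132.48 / 658
M2 = 0.20133739 mol/L, rounded to 4 dp:

0.2013 mol/L


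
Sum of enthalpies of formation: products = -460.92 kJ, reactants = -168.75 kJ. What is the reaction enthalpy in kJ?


dH_rxn = sum(dH_f products) - sum(dH_f reactants)
dH_rxn = -460.92 - (-168.75)
dH_rxn = -292.17 kJ:

-292.17 kJ


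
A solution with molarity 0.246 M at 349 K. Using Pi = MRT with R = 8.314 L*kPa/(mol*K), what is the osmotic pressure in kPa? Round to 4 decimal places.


Osmotic pressure (van't Hoff): Pi = M*R*T.
RT = 8.314 * 349 = 2901.586
Pi = 0.246 * 2901.586
Pi = 713.790156 kPa, rounded to 4 dp:

713.7902 kPa


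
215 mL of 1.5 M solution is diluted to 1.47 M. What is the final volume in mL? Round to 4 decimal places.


Dilution: M1*V1 = M2*V2, solve for V2.
V2 = M1*V1 / M2
V2 = 1.5 * 215 / 1.47
V2 = 322.5 / 1.47
V2 = 219.3877551 mL, rounded to 4 dp:

219.3878 mL


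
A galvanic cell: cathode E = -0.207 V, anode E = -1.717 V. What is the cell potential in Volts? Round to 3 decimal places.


Standard cell potential: E_cell = E_cathode - E_anode.
E_cell = -0.207 - (-1.717)
E_cell = 1.51 V, rounded to 3 dp:

1.510 V


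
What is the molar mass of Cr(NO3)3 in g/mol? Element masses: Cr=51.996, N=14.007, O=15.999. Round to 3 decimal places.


M = sum(count * atomic_mass) over atoms.
M = 1*51.996 + 3*14.007 + 9*15.999
M = 51.996 + 42.021 + 143.991
M = 238.008 g/mol, rounded to 3 dp:

238.008 g/mol


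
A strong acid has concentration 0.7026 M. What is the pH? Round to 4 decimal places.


A strong acid dissociates completely, so [H+] equals the given concentration.
pH = -log10([H+]) = -log10(0.7026)
pH = 0.15329185, rounded to 4 dp:

0.1533


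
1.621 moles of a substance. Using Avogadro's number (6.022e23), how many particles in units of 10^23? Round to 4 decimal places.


N = n * NA, then divide by 1e23 for the requested units.
N / 1e23 = n * 6.022
N / 1e23 = 1.621 * 6.022
N / 1e23 = 9.761662, rounded to 4 dp:

9.7617


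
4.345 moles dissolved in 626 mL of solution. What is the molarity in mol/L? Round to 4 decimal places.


Convert volume to liters: V_L = V_mL / 1000.
V_L = 626 / 1000 = 0.626 L
M = n / V_L = 4.345 / 0.626
M = 6.94089457 mol/L, rounded to 4 dp:

6.9409 mol/L


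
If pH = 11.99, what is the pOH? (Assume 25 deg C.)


At 25 deg C, pH + pOH = 14.
pOH = 14 - pH = 14 - 11.99
pOH = 2.01:

2.01


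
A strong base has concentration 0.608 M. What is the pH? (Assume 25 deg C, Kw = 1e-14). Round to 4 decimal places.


A strong base dissociates completely, so [OH-] equals the given concentration.
pOH = -log10([OH-]) = -log10(0.608) = 0.216096
pH = 14 - pOH = 14 - 0.216096
pH = 13.783904, rounded to 4 dp:

13.7839


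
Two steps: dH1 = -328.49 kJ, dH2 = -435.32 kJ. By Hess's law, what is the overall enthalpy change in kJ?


Hess's law: enthalpy is a state function, so add the step enthalpies.
dH_total = dH1 + dH2 = -328.49 + (-435.32)
dH_total = -763.81 kJ:

-763.81 kJ


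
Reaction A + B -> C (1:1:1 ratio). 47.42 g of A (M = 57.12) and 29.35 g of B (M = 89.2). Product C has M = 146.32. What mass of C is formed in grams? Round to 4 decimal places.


Find moles of each reactant; the smaller value is the limiting reagent in a 1:1:1 reaction, so moles_C equals moles of the limiter.
n_A = mass_A / M_A = 47.42 / 57.12 = 0.830182 mol
n_B = mass_B / M_B = 29.35 / 89.2 = 0.329036 mol
Limiting reagent: B (smaller), n_limiting = 0.329036 mol
mass_C = n_limiting * M_C = 0.329036 * 146.32
mass_C = 48.14454752 g, rounded to 4 dp:

48.1445 g


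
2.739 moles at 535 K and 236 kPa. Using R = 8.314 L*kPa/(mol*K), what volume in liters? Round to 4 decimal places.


PV = nRT, solve for V = nRT / P.
nRT = 2.739 * 8.314 * 535 = 12183.0446
V = 12183.0446 / 236
V = 51.62307034 L, rounded to 4 dp:

51.6231 L


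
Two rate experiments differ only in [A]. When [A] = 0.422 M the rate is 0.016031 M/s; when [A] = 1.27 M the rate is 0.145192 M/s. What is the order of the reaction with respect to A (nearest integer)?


Rate is proportional to [A]^n, so rate2/rate1 = ([A]2/[A]1)^n. Take logs to solve for n.
rate2/rate1 = 0.145192 / 0.016031 = 9.057
[A]2/[A]1 = 1.27 / 0.422 = 3.0095
n = ln(9.057) / ln(3.0095) = 2.0
Nearest integer order:

2


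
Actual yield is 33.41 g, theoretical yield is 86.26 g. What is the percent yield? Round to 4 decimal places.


% yield = 100 * actual / theoretical
% yield = 100 * 33.41 / 86.26
% yield = 38.73174125 %, rounded to 4 dp:

38.7317 %


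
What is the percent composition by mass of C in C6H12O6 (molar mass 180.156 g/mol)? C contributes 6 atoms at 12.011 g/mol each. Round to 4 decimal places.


pct = 100 * (n_elem * M_elem) / M_total
mass_contribution = 6 * 12.011 = 72.066 g/mol
pct = 100 * 72.066 / 180.156
pct = 40.00199827 %, rounded to 4 dp:

40.0020 %


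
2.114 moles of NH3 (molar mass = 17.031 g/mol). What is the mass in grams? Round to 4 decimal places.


mass = n * M
mass = 2.114 * 17.031
mass = 36.003534 g, rounded to 4 dp:

36.0035 g


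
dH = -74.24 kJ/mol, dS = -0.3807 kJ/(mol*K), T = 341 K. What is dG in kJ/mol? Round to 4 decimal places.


Gibbs: dG = dH - T*dS (consistent units, dS already in kJ/(mol*K)).
T*dS = 341 * -0.3807 = -129.8187
dG = -74.24 - (-129.8187)
dG = 55.5787 kJ/mol, rounded to 4 dp:

55.5787 kJ/mol


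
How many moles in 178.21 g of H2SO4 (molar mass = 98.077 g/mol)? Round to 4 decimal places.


n = mass / M
n = 178.21 / 98.077
n = 1.81704171 mol, rounded to 4 dp:

1.8170 mol


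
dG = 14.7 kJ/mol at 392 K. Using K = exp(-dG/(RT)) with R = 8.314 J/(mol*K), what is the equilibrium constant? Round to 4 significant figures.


dG is in kJ/mol; multiply by 1000 to match R in J/(mol*K).
RT = 8.314 * 392 = 3259.088 J/mol
exponent = -dG*1000 / (RT) = -(14.7*1000) / 3259.088 = -4.51046428
K = exp(-4.51046428)
K = 0.010993355, rounded to 4 significant figures:

0.01099


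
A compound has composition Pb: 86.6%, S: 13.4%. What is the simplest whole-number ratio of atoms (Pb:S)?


Assume 100 g of compound, divide each mass% by atomic mass to get moles, then normalize by the smallest to get a raw atom ratio.
Moles per 100 g: Pb: 86.6/207.2 = 0.418, S: 13.4/32.065 = 0.4179
Raw ratio (divide by min = 0.4179): Pb: 1.0, S: 1.0
Multiply by 1 to clear fractions: Pb: 1.0 ~= 1, S: 1.0 ~= 1
Reduce by GCD to get the simplest whole-number ratio:

1:1


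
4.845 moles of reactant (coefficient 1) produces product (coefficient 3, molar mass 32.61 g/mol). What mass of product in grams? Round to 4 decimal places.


Use the coefficient ratio to convert reactant moles to product moles, then multiply by the product's molar mass.
moles_P = moles_R * (coeff_P / coeff_R) = 4.845 * (3/1) = 14.535
mass_P = moles_P * M_P = 14.535 * 32.61
mass_P = 473.98635 g, rounded to 4 dp:

473.9864 g


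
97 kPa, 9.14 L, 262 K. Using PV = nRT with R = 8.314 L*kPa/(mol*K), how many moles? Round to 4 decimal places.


PV = nRT, solve for n = PV / (RT).
PV = 97 * 9.14 = 886.58
RT = 8.314 * 262 = 2178.268
n = 886.58 / 2178.268
n = 0.40701144 mol, rounded to 4 dp:

0.4070 mol


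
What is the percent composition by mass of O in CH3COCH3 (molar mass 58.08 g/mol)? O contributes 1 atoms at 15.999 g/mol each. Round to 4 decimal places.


pct = 100 * (n_elem * M_elem) / M_total
mass_contribution = 1 * 15.999 = 15.999 g/mol
pct = 100 * 15.999 / 58.08
pct = 27.5464876 %, rounded to 4 dp:

27.5465 %


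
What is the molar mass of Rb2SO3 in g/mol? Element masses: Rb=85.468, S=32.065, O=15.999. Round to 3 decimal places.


M = sum(count * atomic_mass) over atoms.
M = 2*85.468 + 1*32.065 + 3*15.999
M = 170.936 + 32.065 + 47.997
M = 250.998 g/mol, rounded to 3 dp:

250.998 g/mol


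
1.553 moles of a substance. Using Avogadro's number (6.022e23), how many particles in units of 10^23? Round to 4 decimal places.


N = n * NA, then divide by 1e23 for the requested units.
N / 1e23 = n * 6.022
N / 1e23 = 1.553 * 6.022
N / 1e23 = 9.352166, rounded to 4 dp:

9.3522


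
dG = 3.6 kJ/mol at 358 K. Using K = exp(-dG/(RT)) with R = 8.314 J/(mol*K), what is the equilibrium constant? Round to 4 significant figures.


dG is in kJ/mol; multiply by 1000 to match R in J/(mol*K).
RT = 8.314 * 358 = 2976.412 J/mol
exponent = -dG*1000 / (RT) = -(3.6*1000) / 2976.412 = -1.20950997
K = exp(-1.20950997)
K = 0.29834344, rounded to 4 significant figures:

0.2983


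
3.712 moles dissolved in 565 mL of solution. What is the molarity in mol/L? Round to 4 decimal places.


Convert volume to liters: V_L = V_mL / 1000.
V_L = 565 / 1000 = 0.565 L
M = n / V_L = 3.712 / 0.565
M = 6.5699115 mol/L, rounded to 4 dp:

6.5699 mol/L


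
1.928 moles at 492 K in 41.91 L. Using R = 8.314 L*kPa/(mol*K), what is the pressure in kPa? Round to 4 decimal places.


PV = nRT, solve for P = nRT / V.
nRT = 1.928 * 8.314 * 492 = 7886.4609
P = 7886.4609 / 41.91
P = 188.1761131 kPa, rounded to 4 dp:

188.1761 kPa


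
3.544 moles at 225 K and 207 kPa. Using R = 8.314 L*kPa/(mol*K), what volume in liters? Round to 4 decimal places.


PV = nRT, solve for V = nRT / P.
nRT = 3.544 * 8.314 * 225 = 6629.5836
V = 6629.5836 / 207
V = 32.02697391 L, rounded to 4 dp:

32.0270 L


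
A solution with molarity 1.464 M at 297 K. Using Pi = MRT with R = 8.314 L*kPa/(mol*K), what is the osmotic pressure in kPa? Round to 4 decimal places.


Osmotic pressure (van't Hoff): Pi = M*R*T.
RT = 8.314 * 297 = 2469.258
Pi = 1.464 * 2469.258
Pi = 3614.993712 kPa, rounded to 4 dp:

3614.9937 kPa


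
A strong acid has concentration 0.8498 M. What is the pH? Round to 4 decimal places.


A strong acid dissociates completely, so [H+] equals the given concentration.
pH = -log10([H+]) = -log10(0.8498)
pH = 0.07068327, rounded to 4 dp:

0.0707


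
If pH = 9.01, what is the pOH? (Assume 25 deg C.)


At 25 deg C, pH + pOH = 14.
pOH = 14 - pH = 14 - 9.01
pOH = 4.99:

4.99


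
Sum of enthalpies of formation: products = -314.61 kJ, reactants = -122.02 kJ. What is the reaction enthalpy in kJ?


dH_rxn = sum(dH_f products) - sum(dH_f reactants)
dH_rxn = -314.61 - (-122.02)
dH_rxn = -192.59 kJ:

-192.59 kJ


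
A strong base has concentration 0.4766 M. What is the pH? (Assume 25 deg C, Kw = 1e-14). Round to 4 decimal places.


A strong base dissociates completely, so [OH-] equals the given concentration.
pOH = -log10([OH-]) = -log10(0.4766) = 0.321846
pH = 14 - pOH = 14 - 0.321846
pH = 13.678154, rounded to 4 dp:

13.6782


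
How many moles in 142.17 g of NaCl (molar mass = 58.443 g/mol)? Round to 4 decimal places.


n = mass / M
n = 142.17 / 58.443
n = 2.43262666 mol, rounded to 4 dp:

2.4326 mol


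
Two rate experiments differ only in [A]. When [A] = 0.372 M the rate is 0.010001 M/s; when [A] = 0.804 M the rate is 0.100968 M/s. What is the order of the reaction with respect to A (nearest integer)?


Rate is proportional to [A]^n, so rate2/rate1 = ([A]2/[A]1)^n. Take logs to solve for n.
rate2/rate1 = 0.100968 / 0.010001 = 10.0958
[A]2/[A]1 = 0.804 / 0.372 = 2.1613
n = ln(10.0958) / ln(2.1613) = 3.0
Nearest integer order:

3


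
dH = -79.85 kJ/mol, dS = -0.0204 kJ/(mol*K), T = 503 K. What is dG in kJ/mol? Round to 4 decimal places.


Gibbs: dG = dH - T*dS (consistent units, dS already in kJ/(mol*K)).
T*dS = 503 * -0.0204 = -10.2612
dG = -79.85 - (-10.2612)
dG = -69.5888 kJ/mol, rounded to 4 dp:

-69.5888 kJ/mol


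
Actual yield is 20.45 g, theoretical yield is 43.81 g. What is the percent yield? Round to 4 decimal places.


% yield = 100 * actual / theoretical
% yield = 100 * 20.45 / 43.81
% yield = 46.67884045 %, rounded to 4 dp:

46.6788 %


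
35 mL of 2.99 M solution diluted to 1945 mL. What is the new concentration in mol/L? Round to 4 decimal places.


Dilution: M1*V1 = M2*V2, solve for M2.
M2 = M1*V1 / V2
M2 = 2.99 * 35 / 1945
M2 = 104.65 / 1945
M2 = 0.05380463 mol/L, rounded to 4 dp:

0.0538 mol/L


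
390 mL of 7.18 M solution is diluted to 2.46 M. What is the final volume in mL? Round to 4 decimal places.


Dilution: M1*V1 = M2*V2, solve for V2.
V2 = M1*V1 / M2
V2 = 7.18 * 390 / 2.46
V2 = 2800.2 / 2.46
V2 = 1138.29268293 mL, rounded to 4 dp:

1138.2927 mL


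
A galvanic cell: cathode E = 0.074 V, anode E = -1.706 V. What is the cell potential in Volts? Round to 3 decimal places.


Standard cell potential: E_cell = E_cathode - E_anode.
E_cell = 0.074 - (-1.706)
E_cell = 1.78 V, rounded to 3 dp:

1.780 V


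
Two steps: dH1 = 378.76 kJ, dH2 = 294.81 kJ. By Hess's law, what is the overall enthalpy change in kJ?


Hess's law: enthalpy is a state function, so add the step enthalpies.
dH_total = dH1 + dH2 = 378.76 + (294.81)
dH_total = 673.57 kJ:

673.57 kJ


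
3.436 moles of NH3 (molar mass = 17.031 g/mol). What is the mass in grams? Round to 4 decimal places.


mass = n * M
mass = 3.436 * 17.031
mass = 58.518516 g, rounded to 4 dp:

58.5185 g


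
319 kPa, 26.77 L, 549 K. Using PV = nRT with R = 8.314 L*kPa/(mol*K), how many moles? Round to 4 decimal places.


PV = nRT, solve for n = PV / (RT).
PV = 319 * 26.77 = 8539.63
RT = 8.314 * 549 = 4564.386
n = 8539.63 / 4564.386
n = 1.87092634 mol, rounded to 4 dp:

1.8709 mol


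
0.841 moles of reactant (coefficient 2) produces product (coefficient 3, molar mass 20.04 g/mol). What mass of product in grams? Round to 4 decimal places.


Use the coefficient ratio to convert reactant moles to product moles, then multiply by the product's molar mass.
moles_P = moles_R * (coeff_P / coeff_R) = 0.841 * (3/2) = 1.2615
mass_P = moles_P * M_P = 1.2615 * 20.04
mass_P = 25.28046 g, rounded to 4 dp:

25.2805 g


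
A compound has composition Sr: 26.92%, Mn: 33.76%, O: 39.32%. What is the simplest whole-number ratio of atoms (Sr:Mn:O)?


Assume 100 g of compound, divide each mass% by atomic mass to get moles, then normalize by the smallest to get a raw atom ratio.
Moles per 100 g: Sr: 26.92/87.62 = 0.3072, Mn: 33.76/54.938 = 0.6145, O: 39.32/15.999 = 2.4577
Raw ratio (divide by min = 0.3072): Sr: 1.0, Mn: 2.0, O: 7.999
Multiply by 1 to clear fractions: Sr: 1.0 ~= 1, Mn: 2.0 ~= 2, O: 7.999 ~= 8
Reduce by GCD to get the simplest whole-number ratio:

1:2:8


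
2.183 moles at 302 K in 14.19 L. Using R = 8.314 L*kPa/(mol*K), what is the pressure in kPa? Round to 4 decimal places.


PV = nRT, solve for P = nRT / V.
nRT = 2.183 * 8.314 * 302 = 5481.1375
P = 5481.1375 / 14.19
P = 386.26761804 kPa, rounded to 4 dp:

386.2676 kPa


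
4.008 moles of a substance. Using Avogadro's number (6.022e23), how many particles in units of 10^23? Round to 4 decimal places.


N = n * NA, then divide by 1e23 for the requested units.
N / 1e23 = n * 6.022
N / 1e23 = 4.008 * 6.022
N / 1e23 = 24.136176, rounded to 4 dp:

24.1362


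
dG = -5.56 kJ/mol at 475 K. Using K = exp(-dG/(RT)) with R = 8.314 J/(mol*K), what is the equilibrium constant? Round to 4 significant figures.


dG is in kJ/mol; multiply by 1000 to match R in J/(mol*K).
RT = 8.314 * 475 = 3949.15 J/mol
exponent = -dG*1000 / (RT) = -(-5.56*1000) / 3949.15 = 1.4078979
K = exp(1.4078979)
K = 4.0873543, rounded to 4 significant figures:

4.087


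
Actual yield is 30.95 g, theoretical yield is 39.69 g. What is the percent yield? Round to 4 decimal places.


% yield = 100 * actual / theoretical
% yield = 100 * 30.95 / 39.69
% yield = 77.97933988 %, rounded to 4 dp:

77.9793 %


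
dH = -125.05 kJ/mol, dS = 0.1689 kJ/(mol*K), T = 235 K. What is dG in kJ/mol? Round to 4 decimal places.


Gibbs: dG = dH - T*dS (consistent units, dS already in kJ/(mol*K)).
T*dS = 235 * 0.1689 = 39.6915
dG = -125.05 - (39.6915)
dG = -164.7415 kJ/mol, rounded to 4 dp:

-164.7415 kJ/mol


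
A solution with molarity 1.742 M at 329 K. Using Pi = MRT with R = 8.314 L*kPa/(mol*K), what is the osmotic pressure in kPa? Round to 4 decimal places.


Osmotic pressure (van't Hoff): Pi = M*R*T.
RT = 8.314 * 329 = 2735.306
Pi = 1.742 * 2735.306
Pi = 4764.903052 kPa, rounded to 4 dp:

4764.9031 kPa


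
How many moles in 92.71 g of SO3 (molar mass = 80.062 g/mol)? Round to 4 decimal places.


n = mass / M
n = 92.71 / 80.062
n = 1.15797757 mol, rounded to 4 dp:

1.1580 mol


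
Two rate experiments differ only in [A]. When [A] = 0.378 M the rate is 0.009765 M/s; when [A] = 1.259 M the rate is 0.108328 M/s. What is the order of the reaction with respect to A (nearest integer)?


Rate is proportional to [A]^n, so rate2/rate1 = ([A]2/[A]1)^n. Take logs to solve for n.
rate2/rate1 = 0.108328 / 0.009765 = 11.0935
[A]2/[A]1 = 1.259 / 0.378 = 3.3307
n = ln(11.0935) / ln(3.3307) = 2.0
Nearest integer order:

2


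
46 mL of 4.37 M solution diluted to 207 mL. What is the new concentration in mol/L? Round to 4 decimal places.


Dilution: M1*V1 = M2*V2, solve for M2.
M2 = M1*V1 / V2
M2 = 4.37 * 46 / 207
M2 = 201.02 / 207
M2 = 0.97111111 mol/L, rounded to 4 dp:

0.9711 mol/L


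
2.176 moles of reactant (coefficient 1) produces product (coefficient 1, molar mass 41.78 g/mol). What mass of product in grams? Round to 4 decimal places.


Use the coefficient ratio to convert reactant moles to product moles, then multiply by the product's molar mass.
moles_P = moles_R * (coeff_P / coeff_R) = 2.176 * (1/1) = 2.176
mass_P = moles_P * M_P = 2.176 * 41.78
mass_P = 90.91328 g, rounded to 4 dp:

90.9133 g


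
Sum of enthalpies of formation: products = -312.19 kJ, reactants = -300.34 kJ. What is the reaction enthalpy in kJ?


dH_rxn = sum(dH_f products) - sum(dH_f reactants)
dH_rxn = -312.19 - (-300.34)
dH_rxn = -11.85 kJ:

-11.85 kJ


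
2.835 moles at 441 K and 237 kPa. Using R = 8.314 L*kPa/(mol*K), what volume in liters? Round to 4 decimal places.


PV = nRT, solve for V = nRT / P.
nRT = 2.835 * 8.314 * 441 = 10394.4538
V = 10394.4538 / 237
V = 43.85845485 L, rounded to 4 dp:

43.8585 L


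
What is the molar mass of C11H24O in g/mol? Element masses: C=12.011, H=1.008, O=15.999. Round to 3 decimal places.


M = sum(count * atomic_mass) over atoms.
M = 11*12.011 + 24*1.008 + 1*15.999
M = 132.121 + 24.192 + 15.999
M = 172.312 g/mol, rounded to 3 dp:

172.312 g/mol


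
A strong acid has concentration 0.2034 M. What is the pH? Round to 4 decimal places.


A strong acid dissociates completely, so [H+] equals the given concentration.
pH = -log10([H+]) = -log10(0.2034)
pH = 0.69164905, rounded to 4 dp:

0.6916


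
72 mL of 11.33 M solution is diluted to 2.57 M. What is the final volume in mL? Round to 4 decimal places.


Dilution: M1*V1 = M2*V2, solve for V2.
V2 = M1*V1 / M2
V2 = 11.33 * 72 / 2.57
V2 = 815.76 / 2.57
V2 = 317.41634241 mL, rounded to 4 dp:

317.4163 mL


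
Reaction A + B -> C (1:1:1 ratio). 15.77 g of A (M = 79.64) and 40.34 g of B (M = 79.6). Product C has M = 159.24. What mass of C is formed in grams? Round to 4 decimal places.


Find moles of each reactant; the smaller value is the limiting reagent in a 1:1:1 reaction, so moles_C equals moles of the limiter.
n_A = mass_A / M_A = 15.77 / 79.64 = 0.198016 mol
n_B = mass_B / M_B = 40.34 / 79.6 = 0.506784 mol
Limiting reagent: A (smaller), n_limiting = 0.198016 mol
mass_C = n_limiting * M_C = 0.198016 * 159.24
mass_C = 31.53206784 g, rounded to 4 dp:

31.5321 g


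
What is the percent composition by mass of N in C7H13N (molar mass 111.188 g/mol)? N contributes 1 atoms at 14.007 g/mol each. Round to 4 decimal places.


pct = 100 * (n_elem * M_elem) / M_total
mass_contribution = 1 * 14.007 = 14.007 g/mol
pct = 100 * 14.007 / 111.188
pct = 12.59758247 %, rounded to 4 dp:

12.5976 %


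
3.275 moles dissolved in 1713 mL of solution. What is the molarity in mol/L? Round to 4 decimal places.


Convert volume to liters: V_L = V_mL / 1000.
V_L = 1713 / 1000 = 1.713 L
M = n / V_L = 3.275 / 1.713
M = 1.91185055 mol/L, rounded to 4 dp:

1.9119 mol/L


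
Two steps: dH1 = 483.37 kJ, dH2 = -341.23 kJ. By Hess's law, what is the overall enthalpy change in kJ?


Hess's law: enthalpy is a state function, so add the step enthalpies.
dH_total = dH1 + dH2 = 483.37 + (-341.23)
dH_total = 142.14 kJ:

142.14 kJ


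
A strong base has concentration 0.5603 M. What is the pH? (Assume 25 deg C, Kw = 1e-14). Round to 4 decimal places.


A strong base dissociates completely, so [OH-] equals the given concentration.
pOH = -log10([OH-]) = -log10(0.5603) = 0.251579
pH = 14 - pOH = 14 - 0.251579
pH = 13.748421, rounded to 4 dp:

13.7484


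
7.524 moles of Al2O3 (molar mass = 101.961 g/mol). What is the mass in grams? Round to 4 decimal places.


mass = n * M
mass = 7.524 * 101.961
mass = 767.154564 g, rounded to 4 dp:

767.1546 g


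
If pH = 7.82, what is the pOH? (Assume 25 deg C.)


At 25 deg C, pH + pOH = 14.
pOH = 14 - pH = 14 - 7.82
pOH = 6.18:

6.18


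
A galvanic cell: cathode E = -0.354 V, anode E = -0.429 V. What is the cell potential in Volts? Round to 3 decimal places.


Standard cell potential: E_cell = E_cathode - E_anode.
E_cell = -0.354 - (-0.429)
E_cell = 0.075 V, rounded to 3 dp:

0.075 V


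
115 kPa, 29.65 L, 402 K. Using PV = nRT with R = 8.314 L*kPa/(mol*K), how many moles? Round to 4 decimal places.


PV = nRT, solve for n = PV / (RT).
PV = 115 * 29.65 = 3409.75
RT = 8.314 * 402 = 3342.228
n = 3409.75 / 3342.228
n = 1.02020269 mol, rounded to 4 dp:

1.0202 mol


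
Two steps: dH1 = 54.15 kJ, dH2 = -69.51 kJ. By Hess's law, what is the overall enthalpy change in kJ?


Hess's law: enthalpy is a state function, so add the step enthalpies.
dH_total = dH1 + dH2 = 54.15 + (-69.51)
dH_total = -15.36 kJ:

-15.36 kJ


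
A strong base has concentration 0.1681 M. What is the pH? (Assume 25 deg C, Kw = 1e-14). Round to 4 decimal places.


A strong base dissociates completely, so [OH-] equals the given concentration.
pOH = -log10([OH-]) = -log10(0.1681) = 0.774432
pH = 14 - pOH = 14 - 0.774432
pH = 13.225568, rounded to 4 dp:

13.2256


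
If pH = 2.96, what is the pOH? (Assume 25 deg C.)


At 25 deg C, pH + pOH = 14.
pOH = 14 - pH = 14 - 2.96
pOH = 11.04:

11.04


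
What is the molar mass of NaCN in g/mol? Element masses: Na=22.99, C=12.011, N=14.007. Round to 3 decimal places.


M = sum(count * atomic_mass) over atoms.
M = 1*22.99 + 1*12.011 + 1*14.007
M = 22.99 + 12.011 + 14.007
M = 49.008 g/mol, rounded to 3 dp:

49.008 g/mol


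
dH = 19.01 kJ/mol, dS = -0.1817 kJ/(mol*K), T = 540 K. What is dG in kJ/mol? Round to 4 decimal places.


Gibbs: dG = dH - T*dS (consistent units, dS already in kJ/(mol*K)).
T*dS = 540 * -0.1817 = -98.118
dG = 19.01 - (-98.118)
dG = 117.128 kJ/mol, rounded to 4 dp:

117.1280 kJ/mol


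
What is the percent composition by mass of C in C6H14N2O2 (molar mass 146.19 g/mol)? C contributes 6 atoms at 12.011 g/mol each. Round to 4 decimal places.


pct = 100 * (n_elem * M_elem) / M_total
mass_contribution = 6 * 12.011 = 72.066 g/mol
pct = 100 * 72.066 / 146.19
pct = 49.29612149 %, rounded to 4 dp:

49.2961 %


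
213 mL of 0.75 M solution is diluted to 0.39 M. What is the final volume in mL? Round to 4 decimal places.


Dilution: M1*V1 = M2*V2, solve for V2.
V2 = M1*V1 / M2
V2 = 0.75 * 213 / 0.39
V2 = 159.75 / 0.39
V2 = 409.61538462 mL, rounded to 4 dp:

409.6154 mL


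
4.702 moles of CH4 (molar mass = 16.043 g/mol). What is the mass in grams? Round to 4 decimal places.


mass = n * M
mass = 4.702 * 16.043
mass = 75.434186 g, rounded to 4 dp:

75.4342 g


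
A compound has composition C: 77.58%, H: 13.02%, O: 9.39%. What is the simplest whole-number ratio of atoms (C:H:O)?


Assume 100 g of compound, divide each mass% by atomic mass to get moles, then normalize by the smallest to get a raw atom ratio.
Moles per 100 g: C: 77.58/12.011 = 6.4591, H: 13.02/1.008 = 12.9167, O: 9.39/15.999 = 0.5869
Raw ratio (divide by min = 0.5869): C: 11.005, H: 22.008, O: 1.0
Multiply by 1 to clear fractions: C: 11.005 ~= 11, H: 22.008 ~= 22, O: 1.0 ~= 1
Reduce by GCD to get the simplest whole-number ratio:

11:22:1


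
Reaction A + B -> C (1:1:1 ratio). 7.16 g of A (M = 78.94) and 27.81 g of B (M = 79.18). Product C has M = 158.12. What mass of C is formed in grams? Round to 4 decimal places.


Find moles of each reactant; the smaller value is the limiting reagent in a 1:1:1 reaction, so moles_C equals moles of the limiter.
n_A = mass_A / M_A = 7.16 / 78.94 = 0.090702 mol
n_B = mass_B / M_B = 27.81 / 79.18 = 0.351225 mol
Limiting reagent: A (smaller), n_limiting = 0.090702 mol
mass_C = n_limiting * M_C = 0.090702 * 158.12
mass_C = 14.34180024 g, rounded to 4 dp:

14.3418 g


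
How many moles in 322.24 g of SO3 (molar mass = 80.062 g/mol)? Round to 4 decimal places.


n = mass / M
n = 322.24 / 80.062
n = 4.02488072 mol, rounded to 4 dp:

4.0249 mol


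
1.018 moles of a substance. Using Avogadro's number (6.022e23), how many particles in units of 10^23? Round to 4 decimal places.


N = n * NA, then divide by 1e23 for the requested units.
N / 1e23 = n * 6.022
N / 1e23 = 1.018 * 6.022
N / 1e23 = 6.130396, rounded to 4 dp:

6.1304


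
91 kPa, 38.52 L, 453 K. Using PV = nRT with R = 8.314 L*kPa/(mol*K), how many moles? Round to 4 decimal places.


PV = nRT, solve for n = PV / (RT).
PV = 91 * 38.52 = 3505.32
RT = 8.314 * 453 = 3766.242
n = 3505.32 / 3766.242
n = 0.93072086 mol, rounded to 4 dp:

0.9307 mol


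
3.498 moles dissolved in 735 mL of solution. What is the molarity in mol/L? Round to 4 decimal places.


Convert volume to liters: V_L = V_mL / 1000.
V_L = 735 / 1000 = 0.735 L
M = n / V_L = 3.498 / 0.735
M = 4.75918367 mol/L, rounded to 4 dp:

4.7592 mol/L


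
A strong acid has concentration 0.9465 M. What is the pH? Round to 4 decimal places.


A strong acid dissociates completely, so [H+] equals the given concentration.
pH = -log10([H+]) = -log10(0.9465)
pH = 0.02387938, rounded to 4 dp:

0.0239


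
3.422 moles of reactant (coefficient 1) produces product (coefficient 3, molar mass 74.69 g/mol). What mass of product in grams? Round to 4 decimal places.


Use the coefficient ratio to convert reactant moles to product moles, then multiply by the product's molar mass.
moles_P = moles_R * (coeff_P / coeff_R) = 3.422 * (3/1) = 10.266
mass_P = moles_P * M_P = 10.266 * 74.69
mass_P = 766.76754 g, rounded to 4 dp:

766.7675 g


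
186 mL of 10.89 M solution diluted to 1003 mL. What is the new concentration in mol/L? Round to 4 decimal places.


Dilution: M1*V1 = M2*V2, solve for M2.
M2 = M1*V1 / V2
M2 = 10.89 * 186 / 1003
M2 = 2025.54 / 1003
M2 = 2.01948156 mol/L, rounded to 4 dp:

2.0195 mol/L


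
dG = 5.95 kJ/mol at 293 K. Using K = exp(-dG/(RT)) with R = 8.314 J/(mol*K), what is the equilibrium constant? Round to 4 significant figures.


dG is in kJ/mol; multiply by 1000 to match R in J/(mol*K).
RT = 8.314 * 293 = 2436.002 J/mol
exponent = -dG*1000 / (RT) = -(5.95*1000) / 2436.002 = -2.44252673
K = exp(-2.44252673)
K = 0.086940898, rounded to 4 significant figures:

0.08694


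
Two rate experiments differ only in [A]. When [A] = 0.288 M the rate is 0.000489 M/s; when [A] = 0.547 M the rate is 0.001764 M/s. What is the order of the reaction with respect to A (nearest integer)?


Rate is proportional to [A]^n, so rate2/rate1 = ([A]2/[A]1)^n. Take logs to solve for n.
rate2/rate1 = 0.001764 / 0.000489 = 3.6074
[A]2/[A]1 = 0.547 / 0.288 = 1.8993
n = ln(3.6074) / ln(1.8993) = 2.0
Nearest integer order:

2


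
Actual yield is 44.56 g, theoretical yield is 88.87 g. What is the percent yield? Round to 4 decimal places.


% yield = 100 * actual / theoretical
% yield = 100 * 44.56 / 88.87
% yield = 50.14065489 %, rounded to 4 dp:

50.1407 %


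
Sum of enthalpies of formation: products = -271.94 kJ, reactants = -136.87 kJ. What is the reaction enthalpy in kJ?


dH_rxn = sum(dH_f products) - sum(dH_f reactants)
dH_rxn = -271.94 - (-136.87)
dH_rxn = -135.07 kJ:

-135.07 kJ


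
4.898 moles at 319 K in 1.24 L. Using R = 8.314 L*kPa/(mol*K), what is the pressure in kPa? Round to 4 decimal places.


PV = nRT, solve for P = nRT / V.
nRT = 4.898 * 8.314 * 319 = 12990.3091
P = 12990.3091 / 1.24
P = 10476.05572581 kPa, rounded to 4 dp:

10476.0557 kPa


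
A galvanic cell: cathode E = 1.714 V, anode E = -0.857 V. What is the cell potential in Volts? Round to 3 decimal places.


Standard cell potential: E_cell = E_cathode - E_anode.
E_cell = 1.714 - (-0.857)
E_cell = 2.571 V, rounded to 3 dp:

2.571 V


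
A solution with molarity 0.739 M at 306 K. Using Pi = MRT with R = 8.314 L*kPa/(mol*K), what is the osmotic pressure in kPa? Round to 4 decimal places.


Osmotic pressure (van't Hoff): Pi = M*R*T.
RT = 8.314 * 306 = 2544.084
Pi = 0.739 * 2544.084
Pi = 1880.078076 kPa, rounded to 4 dp:

1880.0781 kPa


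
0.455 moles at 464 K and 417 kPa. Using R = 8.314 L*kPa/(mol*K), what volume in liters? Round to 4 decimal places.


PV = nRT, solve for V = nRT / P.
nRT = 0.455 * 8.314 * 464 = 1755.2517
V = 1755.2517 / 417
V = 4.20923669 L, rounded to 4 dp:

4.2092 L


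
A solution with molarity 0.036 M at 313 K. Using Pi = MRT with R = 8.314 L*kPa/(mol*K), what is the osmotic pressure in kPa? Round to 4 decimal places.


Osmotic pressure (van't Hoff): Pi = M*R*T.
RT = 8.314 * 313 = 2602.282
Pi = 0.036 * 2602.282
Pi = 93.682152 kPa, rounded to 4 dp:

93.6822 kPa


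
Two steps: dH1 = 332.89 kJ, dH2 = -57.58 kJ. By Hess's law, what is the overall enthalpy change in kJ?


Hess's law: enthalpy is a state function, so add the step enthalpies.
dH_total = dH1 + dH2 = 332.89 + (-57.58)
dH_total = 275.31 kJ:

275.31 kJ


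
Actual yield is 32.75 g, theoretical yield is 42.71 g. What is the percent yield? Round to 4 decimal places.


% yield = 100 * actual / theoretical
% yield = 100 * 32.75 / 42.71
% yield = 76.67993444 %, rounded to 4 dp:

76.6799 %


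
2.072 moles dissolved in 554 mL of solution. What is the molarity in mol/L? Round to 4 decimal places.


Convert volume to liters: V_L = V_mL / 1000.
V_L = 554 / 1000 = 0.554 L
M = n / V_L = 2.072 / 0.554
M = 3.7400722 mol/L, rounded to 4 dp:

3.7401 mol/L


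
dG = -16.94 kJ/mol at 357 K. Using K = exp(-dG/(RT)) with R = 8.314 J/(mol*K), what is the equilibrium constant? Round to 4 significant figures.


dG is in kJ/mol; multiply by 1000 to match R in J/(mol*K).
RT = 8.314 * 357 = 2968.098 J/mol
exponent = -dG*1000 / (RT) = -(-16.94*1000) / 2968.098 = 5.70735872
K = exp(5.70735872)
K = 301.07479, rounded to 4 significant figures:

301.1


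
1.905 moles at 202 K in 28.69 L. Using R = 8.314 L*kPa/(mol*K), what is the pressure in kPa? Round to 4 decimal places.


PV = nRT, solve for P = nRT / V.
nRT = 1.905 * 8.314 * 202 = 3199.3103
P = 3199.3103 / 28.69
P = 111.51308121 kPa, rounded to 4 dp:

111.5131 kPa


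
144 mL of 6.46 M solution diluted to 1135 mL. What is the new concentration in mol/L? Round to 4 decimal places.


Dilution: M1*V1 = M2*V2, solve for M2.
M2 = M1*V1 / V2
M2 = 6.46 * 144 / 1135
M2 = 930.24 / 1135
M2 = 0.81959471 mol/L, rounded to 4 dp:

0.8196 mol/L


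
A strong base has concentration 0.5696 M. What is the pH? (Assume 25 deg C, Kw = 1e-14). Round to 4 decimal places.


A strong base dissociates completely, so [OH-] equals the given concentration.
pOH = -log10([OH-]) = -log10(0.5696) = 0.24443
pH = 14 - pOH = 14 - 0.24443
pH = 13.75557, rounded to 4 dp:

13.7556


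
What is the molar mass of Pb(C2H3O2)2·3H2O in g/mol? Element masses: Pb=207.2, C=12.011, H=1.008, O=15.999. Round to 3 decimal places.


M = sum(count * atomic_mass) over atoms.
M = 1*207.2 + 4*12.011 + 12*1.008 + 7*15.999
M = 207.2 + 48.044 + 12.096 + 111.993
M = 379.333 g/mol, rounded to 3 dp:

379.333 g/mol


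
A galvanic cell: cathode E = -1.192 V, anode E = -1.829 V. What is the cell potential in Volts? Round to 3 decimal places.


Standard cell potential: E_cell = E_cathode - E_anode.
E_cell = -1.192 - (-1.829)
E_cell = 0.637 V, rounded to 3 dp:

0.637 V


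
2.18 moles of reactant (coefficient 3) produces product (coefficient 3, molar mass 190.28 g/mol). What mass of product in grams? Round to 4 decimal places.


Use the coefficient ratio to convert reactant moles to product moles, then multiply by the product's molar mass.
moles_P = moles_R * (coeff_P / coeff_R) = 2.18 * (3/3) = 2.18
mass_P = moles_P * M_P = 2.18 * 190.28
mass_P = 414.8104 g, rounded to 4 dp:

414.8104 g


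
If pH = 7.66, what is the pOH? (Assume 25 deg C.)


At 25 deg C, pH + pOH = 14.
pOH = 14 - pH = 14 - 7.66
pOH = 6.34:

6.34


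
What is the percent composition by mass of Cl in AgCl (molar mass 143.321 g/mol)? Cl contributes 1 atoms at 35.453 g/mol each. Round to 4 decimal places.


pct = 100 * (n_elem * M_elem) / M_total
mass_contribution = 1 * 35.453 = 35.453 g/mol
pct = 100 * 35.453 / 143.321
pct = 24.73677968 %, rounded to 4 dp:

24.7368 %


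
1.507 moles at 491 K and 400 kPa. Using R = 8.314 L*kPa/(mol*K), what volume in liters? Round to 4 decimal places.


PV = nRT, solve for V = nRT / P.
nRT = 1.507 * 8.314 * 491 = 6151.8362
V = 6151.8362 / 400
V = 15.3795905 L, rounded to 4 dp:

15.3796 L


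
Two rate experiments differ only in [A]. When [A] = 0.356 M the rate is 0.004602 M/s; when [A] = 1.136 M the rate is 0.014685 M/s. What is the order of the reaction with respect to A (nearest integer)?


Rate is proportional to [A]^n, so rate2/rate1 = ([A]2/[A]1)^n. Take logs to solve for n.
rate2/rate1 = 0.014685 / 0.004602 = 3.191
[A]2/[A]1 = 1.136 / 0.356 = 3.191
n = ln(3.191) / ln(3.191) = 1.0
Nearest integer order:

1


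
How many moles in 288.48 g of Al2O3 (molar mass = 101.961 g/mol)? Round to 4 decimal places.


n = mass / M
n = 288.48 / 101.961
n = 2.82931709 mol, rounded to 4 dp:

2.8293 mol


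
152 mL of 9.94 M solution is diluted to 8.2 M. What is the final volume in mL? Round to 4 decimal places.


Dilution: M1*V1 = M2*V2, solve for V2.
V2 = M1*V1 / M2
V2 = 9.94 * 152 / 8.2
V2 = 1510.88 / 8.2
V2 = 184.25365854 mL, rounded to 4 dp:

184.2537 mL


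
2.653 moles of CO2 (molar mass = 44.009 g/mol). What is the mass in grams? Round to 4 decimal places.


mass = n * M
mass = 2.653 * 44.009
mass = 116.755877 g, rounded to 4 dp:

116.7559 g


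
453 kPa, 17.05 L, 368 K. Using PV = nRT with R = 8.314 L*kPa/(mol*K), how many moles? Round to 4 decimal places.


PV = nRT, solve for n = PV / (RT).
PV = 453 * 17.05 = 7723.65
RT = 8.314 * 368 = 3059.552
n = 7723.65 / 3059.552
n = 2.52443822 mol, rounded to 4 dp:

2.5244 mol


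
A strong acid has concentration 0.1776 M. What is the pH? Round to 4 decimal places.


A strong acid dissociates completely, so [H+] equals the given concentration.
pH = -log10([H+]) = -log10(0.1776)
pH = 0.75055704, rounded to 4 dp:

0.7506


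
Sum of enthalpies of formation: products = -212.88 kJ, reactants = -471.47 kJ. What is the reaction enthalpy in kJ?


dH_rxn = sum(dH_f products) - sum(dH_f reactants)
dH_rxn = -212.88 - (-471.47)
dH_rxn = 258.59 kJ:

258.59 kJ


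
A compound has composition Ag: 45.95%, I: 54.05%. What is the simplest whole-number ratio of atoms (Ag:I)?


Assume 100 g of compound, divide each mass% by atomic mass to get moles, then normalize by the smallest to get a raw atom ratio.
Moles per 100 g: Ag: 45.95/107.868 = 0.426, I: 54.05/126.904 = 0.4259
Raw ratio (divide by min = 0.4259): Ag: 1.0, I: 1.0
Multiply by 1 to clear fractions: Ag: 1.0 ~= 1, I: 1.0 ~= 1
Reduce by GCD to get the simplest whole-number ratio:

1:1


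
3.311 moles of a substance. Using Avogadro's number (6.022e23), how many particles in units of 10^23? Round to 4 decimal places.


N = n * NA, then divide by 1e23 for the requested units.
N / 1e23 = n * 6.022
N / 1e23 = 3.311 * 6.022
N / 1e23 = 19.938842, rounded to 4 dp:

19.9388


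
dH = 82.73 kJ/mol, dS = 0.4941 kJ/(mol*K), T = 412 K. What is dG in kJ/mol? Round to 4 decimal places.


Gibbs: dG = dH - T*dS (consistent units, dS already in kJ/(mol*K)).
T*dS = 412 * 0.4941 = 203.5692
dG = 82.73 - (203.5692)
dG = -120.8392 kJ/mol, rounded to 4 dp:

-120.8392 kJ/mol


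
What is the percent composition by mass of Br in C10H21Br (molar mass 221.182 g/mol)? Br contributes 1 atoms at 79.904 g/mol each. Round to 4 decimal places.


pct = 100 * (n_elem * M_elem) / M_total
mass_contribution = 1 * 79.904 = 79.904 g/mol
pct = 100 * 79.904 / 221.182
pct = 36.12590536 %, rounded to 4 dp:

36.1259 %


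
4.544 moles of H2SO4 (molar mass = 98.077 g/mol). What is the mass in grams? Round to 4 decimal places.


mass = n * M
mass = 4.544 * 98.077
mass = 445.661888 g, rounded to 4 dp:

445.6619 g


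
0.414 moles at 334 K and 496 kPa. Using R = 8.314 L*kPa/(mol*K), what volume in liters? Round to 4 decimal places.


PV = nRT, solve for V = nRT / P.
nRT = 0.414 * 8.314 * 334 = 1149.6267
V = 1149.6267 / 496
V = 2.31779577 L, rounded to 4 dp:

2.3178 L


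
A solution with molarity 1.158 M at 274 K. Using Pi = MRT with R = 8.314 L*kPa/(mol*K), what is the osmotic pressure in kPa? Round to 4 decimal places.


Osmotic pressure (van't Hoff): Pi = M*R*T.
RT = 8.314 * 274 = 2278.036
Pi = 1.158 * 2278.036
Pi = 2637.965688 kPa, rounded to 4 dp:

2637.9657 kPa


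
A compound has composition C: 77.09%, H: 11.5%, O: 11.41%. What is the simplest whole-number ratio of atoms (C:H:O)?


Assume 100 g of compound, divide each mass% by atomic mass to get moles, then normalize by the smallest to get a raw atom ratio.
Moles per 100 g: C: 77.09/12.011 = 6.4183, H: 11.5/1.008 = 11.4087, O: 11.41/15.999 = 0.7132
Raw ratio (divide by min = 0.7132): C: 9.0, H: 15.997, O: 1.0
Multiply by 1 to clear fractions: C: 9.0 ~= 9, H: 15.997 ~= 16, O: 1.0 ~= 1
Reduce by GCD to get the simplest whole-number ratio:

9:16:1


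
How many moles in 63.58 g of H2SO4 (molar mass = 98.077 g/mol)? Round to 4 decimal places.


n = mass / M
n = 63.58 / 98.077
n = 0.64826616 mol, rounded to 4 dp:

0.6483 mol


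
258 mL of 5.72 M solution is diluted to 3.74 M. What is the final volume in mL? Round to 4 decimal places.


Dilution: M1*V1 = M2*V2, solve for V2.
V2 = M1*V1 / M2
V2 = 5.72 * 258 / 3.74
V2 = 1475.76 / 3.74
V2 = 394.58823529 mL, rounded to 4 dp:

394.5882 mL


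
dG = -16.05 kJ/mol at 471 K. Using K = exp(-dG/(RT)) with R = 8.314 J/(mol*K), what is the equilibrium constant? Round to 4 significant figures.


dG is in kJ/mol; multiply by 1000 to match R in J/(mol*K).
RT = 8.314 * 471 = 3915.894 J/mol
exponent = -dG*1000 / (RT) = -(-16.05*1000) / 3915.894 = 4.09868091
K = exp(4.09868091)
K = 60.260746, rounded to 4 significant figures:

60.26


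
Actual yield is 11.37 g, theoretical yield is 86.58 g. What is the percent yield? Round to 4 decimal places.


% yield = 100 * actual / theoretical
% yield = 100 * 11.37 / 86.58
% yield = 13.13236313 %, rounded to 4 dp:

13.1324 %


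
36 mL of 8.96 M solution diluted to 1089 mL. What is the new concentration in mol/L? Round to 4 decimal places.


Dilution: M1*V1 = M2*V2, solve for M2.
M2 = M1*V1 / V2
M2 = 8.96 * 36 / 1089
M2 = 322.56 / 1089
M2 = 0.29619835 mol/L, rounded to 4 dp:

0.2962 mol/L


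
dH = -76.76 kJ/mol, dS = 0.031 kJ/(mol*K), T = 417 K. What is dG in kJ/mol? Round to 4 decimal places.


Gibbs: dG = dH - T*dS (consistent units, dS already in kJ/(mol*K)).
T*dS = 417 * 0.031 = 12.927
dG = -76.76 - (12.927)
dG = -89.687 kJ/mol, rounded to 4 dp:

-89.6870 kJ/mol


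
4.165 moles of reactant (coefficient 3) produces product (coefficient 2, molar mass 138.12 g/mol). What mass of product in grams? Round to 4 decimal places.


Use the coefficient ratio to convert reactant moles to product moles, then multiply by the product's molar mass.
moles_P = moles_R * (coeff_P / coeff_R) = 4.165 * (2/3) = 2.776667
mass_P = moles_P * M_P = 2.776667 * 138.12
mass_P = 383.51324604 g, rounded to 4 dp:

383.5132 g
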